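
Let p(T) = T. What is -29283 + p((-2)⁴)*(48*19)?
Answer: -14691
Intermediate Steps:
-29283 + p((-2)⁴)*(48*19) = -29283 + (-2)⁴*(48*19) = -29283 + 16*912 = -29283 + 14592 = -14691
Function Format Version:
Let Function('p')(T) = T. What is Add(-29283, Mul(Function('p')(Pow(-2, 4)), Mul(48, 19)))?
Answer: -14691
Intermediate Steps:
Add(-29283, Mul(Function('p')(Pow(-2, 4)), Mul(48, 19))) = Add(-29283, Mul(Pow(-2, 4), Mul(48, 19))) = Add(-29283, Mul(16, 912)) = Add(-29283, 14592) = -14691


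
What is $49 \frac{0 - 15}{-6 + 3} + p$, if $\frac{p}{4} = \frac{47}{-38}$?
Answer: $\frac{4561}{19} \approx 240.05$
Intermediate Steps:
$p = - \frac{94}{19}$ ($p = 4 \frac{47}{-38} = 4 \cdot 47 \left(- \frac{1}{38}\right) = 4 \left(- \frac{47}{38}\right) = - \frac{94}{19} \approx -4.9474$)
$49 \frac{0 - 15}{-6 + 3} + p = 49 \frac{0 - 15}{-6 + 3} - \frac{94}{19} = 49 \left(- \frac{15}{-3}\right) - \frac{94}{19} = 49 \left(\left(-15\right) \left(- \frac{1}{3}\right)\right) - \frac{94}{19} = 49 \cdot 5 - \frac{94}{19} = 245 - \frac{94}{19} = \frac{4561}{19}$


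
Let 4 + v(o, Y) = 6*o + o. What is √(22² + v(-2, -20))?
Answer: √466 ≈ 21.587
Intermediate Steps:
v(o, Y) = -4 + 7*o (v(o, Y) = -4 + (6*o + o) = -4 + 7*o)
√(22² + v(-2, -20)) = √(22² + (-4 + 7*(-2))) = √(484 + (-4 - 14)) = √(484 - 18) = √466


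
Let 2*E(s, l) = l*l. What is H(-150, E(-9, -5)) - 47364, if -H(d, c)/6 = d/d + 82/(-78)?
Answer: -615728/13 ≈ -47364.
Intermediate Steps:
E(s, l) = l**2/2 (E(s, l) = (l*l)/2 = l**2/2)
H(d, c) = 4/13 (H(d, c) = -6*(d/d + 82/(-78)) = -6*(1 + 82*(-1/78)) = -6*(1 - 41/39) = -6*(-2/39) = 4/13)
H(-150, E(-9, -5)) - 47364 = 4/13 - 47364 = -615728/13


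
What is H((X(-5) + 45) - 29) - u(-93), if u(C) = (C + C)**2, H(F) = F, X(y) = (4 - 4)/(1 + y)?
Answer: -34580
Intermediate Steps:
X(y) = 0 (X(y) = 0/(1 + y) = 0)
u(C) = 4*C**2 (u(C) = (2*C)**2 = 4*C**2)
H((X(-5) + 45) - 29) - u(-93) = ((0 + 45) - 29) - 4*(-93)**2 = (45 - 29) - 4*8649 = 16 - 1*34596 = 16 - 34596 = -34580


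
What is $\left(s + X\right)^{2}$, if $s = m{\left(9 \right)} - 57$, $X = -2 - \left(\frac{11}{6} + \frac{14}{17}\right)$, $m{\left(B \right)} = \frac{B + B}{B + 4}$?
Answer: $\frac{6387366241}{1758276} \approx 3632.7$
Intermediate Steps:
$m{\left(B \right)} = \frac{2 B}{4 + B}$
$X = - \frac{475}{102}$ ($X = -2 - \frac{271}{102} = - \frac{475}{102} \approx -4.6569$)
$s = - \frac{723}{13}$ ($s = 2 \cdot 9 \frac{1}{4 + 9} - 57 = 2 \cdot 9 \cdot \frac{1}{13} - 57 = \frac{18}{13} - 57 = - \frac{723}{13} \approx -55.615$)
$\left(s + X\right)^{2} = \left(- \frac{723}{13} - \frac{475}{102}\right)^{2} = \left(- \frac{79921}{1326}\right)^{2} = \frac{6387366241}{1758276}$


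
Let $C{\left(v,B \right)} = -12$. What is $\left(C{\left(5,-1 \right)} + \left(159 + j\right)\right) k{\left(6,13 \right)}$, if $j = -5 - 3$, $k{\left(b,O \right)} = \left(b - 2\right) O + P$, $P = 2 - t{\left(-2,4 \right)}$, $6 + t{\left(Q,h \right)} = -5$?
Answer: $9035$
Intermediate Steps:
$t{\left(Q,h \right)} = -11$ ($t{\left(Q,h \right)} = -6 - 5 = -11$)
$P = 13$ ($P = 2 - -11 = 2 + 11 = 13$)
$k{\left(b,O \right)} = 13 + O \left(-2 + b\right)$ ($k{\left(b,O \right)} = \left(b - 2\right) O + 13 = \left(-2 + b\right) O + 13 = O \left(-2 + b\right) + 13 = 13 + O \left(-2 + b\right)$)
$j = -8$ ($j = -5 - 3 = -8$)
$\left(C{\left(5,-1 \right)} + \left(159 + j\right)\right) k{\left(6,13 \right)} = \left(-12 + \left(159 - 8\right)\right) \left(13 - 26 + 13 \cdot 6\right) = \left(-12 + 151\right) \left(13 - 26 + 78\right) = 139 \cdot 65 = 9035$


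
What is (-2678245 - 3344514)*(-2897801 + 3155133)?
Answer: -1549848618988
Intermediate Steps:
(-2678245 - 3344514)*(-2897801 + 3155133) = -6022759*257332 = -1549848618988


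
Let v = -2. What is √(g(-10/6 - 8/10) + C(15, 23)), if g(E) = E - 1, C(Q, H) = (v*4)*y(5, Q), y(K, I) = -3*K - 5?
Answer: 2*√8805/15 ≈ 12.511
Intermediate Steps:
y(K, I) = -5 - 3*K
C(Q, H) = 160 (C(Q, H) = (-2*4)*(-5 - 3*5) = -8*(-5 - 15) = -8*(-20) = 160)
g(E) = -1 + E
√(g(-10/6 - 8/10) + C(15, 23)) = √((-1 + (-10/6 - 8/10)) + 160) = √((-1 + (-10*⅙ - 8*⅒)) + 160) = √((-1 + (-5/3 - ⅘)) + 160) = √((-1 - 37/15) + 160) = √(-52/15 + 160) = √(2348/15) = 2*√8805/15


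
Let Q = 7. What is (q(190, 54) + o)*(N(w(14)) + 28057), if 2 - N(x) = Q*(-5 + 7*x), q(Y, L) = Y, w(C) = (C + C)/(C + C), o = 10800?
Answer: 308214550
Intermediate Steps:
w(C) = 1 (w(C) = (2*C)/((2*C)) = (2*C)*(1/(2*C)) = 1)
N(x) = 37 - 49*x (N(x) = 2 - 7*(-5 + 7*x) = 2 - (-35 + 49*x) = 2 + (35 - 49*x) = 37 - 49*x)
(q(190, 54) + o)*(N(w(14)) + 28057) = (190 + 10800)*((37 - 49*1) + 28057) = 10990*((37 - 49) + 28057) = 10990*(-12 + 28057) = 10990*28045 = 308214550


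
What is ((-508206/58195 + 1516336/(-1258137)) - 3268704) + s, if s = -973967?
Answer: -310637569709677507/73217282715 ≈ -4.2427e+6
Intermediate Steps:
((-508206/58195 + 1516336/(-1258137)) - 3268704) + s = ((-508206/58195 + 1516336/(-1258137)) - 3268704) - 973967 = ((-508206*1/58195 + 1516336*(-1/1258137)) - 3268704) - 973967 = ((-508206/58195 - 1516336/1258137) - 3268704) - 973967 = (-727635945742/73217282715 - 3268704) - 973967 = -239326352515597102/73217282715 - 973967 = -310637569709677507/73217282715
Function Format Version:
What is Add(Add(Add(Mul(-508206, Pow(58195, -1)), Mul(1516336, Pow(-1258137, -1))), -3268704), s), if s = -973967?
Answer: Rational(-310637569709677507, 73217282715) ≈ -4.2427e+6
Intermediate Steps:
Add(Add(Add(Mul(-508206, Pow(58195, -1)), Mul(1516336, Pow(-1258137, -1))), -3268704), s) = Add(Add(Add(Mul(-508206, Pow(58195, -1)), Mul(1516336, Pow(-1258137, -1))), -3268704), -973967) = Add(Add(Add(Mul(-508206, Rational(1, 58195)), Mul(1516336, Rational(-1, 1258137))), -3268704), -973967) = Add(Add(Add(Rational(-508206, 58195), Rational(-1516336, 1258137)), -3268704), -973967) = Add(Add(Rational(-727635945742, 73217282715), -3268704), -973967) = Add(Rational(-239326352515597102, 73217282715), -973967) = Rational(-310637569709677507, 73217282715)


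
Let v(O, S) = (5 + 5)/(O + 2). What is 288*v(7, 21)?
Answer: 320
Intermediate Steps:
v(O, S) = 10/(2 + O)
288*v(7, 21) = 288*(10/(2 + 7)) = 288*(10/9) = 320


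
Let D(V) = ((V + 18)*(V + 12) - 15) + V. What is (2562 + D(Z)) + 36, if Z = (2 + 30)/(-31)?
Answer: 2660111/961 ≈ 2768.1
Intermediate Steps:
Z = -32/31 (Z = 32*(-1/31) = -32/31 ≈ -1.0323)
D(V) = -15 + V + (12 + V)*(18 + V) (D(V) = ((18 + V)*(12 + V) - 15) + V = ((12 + V)*(18 + V) - 15) + V = (-15 + (12 + V)*(18 + V)) + V = -15 + V + (12 + V)*(18 + V))
(2562 + D(Z)) + 36 = (2562 + (201 + (-32/31)² + 31*(-32/31))) + 36 = (2562 + (201 + 1024/961 - 32)) + 36 = (2562 + 163433/961) + 36 = 2625515/961 + 36 = 2660111/961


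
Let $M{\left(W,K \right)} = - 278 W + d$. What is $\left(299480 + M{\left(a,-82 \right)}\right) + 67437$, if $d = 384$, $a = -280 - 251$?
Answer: $514919$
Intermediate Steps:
$a = -531$
$M{\left(W,K \right)} = 384 - 278 W$ ($M{\left(W,K \right)} = - 278 W + 384 = 384 - 278 W$)
$\left(299480 + M{\left(a,-82 \right)}\right) + 67437 = \left(299480 + \left(384 - -147618\right)\right) + 67437 = \left(299480 + \left(384 + 147618\right)\right) + 67437 = \left(299480 + 148002\right) + 67437 = 447482 + 67437 = 514919$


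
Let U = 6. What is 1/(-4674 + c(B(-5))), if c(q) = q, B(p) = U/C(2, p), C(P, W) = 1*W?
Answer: -5/23376 ≈ -0.00021389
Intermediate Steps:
C(P, W) = W
B(p) = 6/p
1/(-4674 + c(B(-5))) = 1/(-4674 + 6/(-5)) = 1/(-4674 + 6*(-⅕)) = 1/(-4674 - 6/5) = 1/(-23376/5) = -5/23376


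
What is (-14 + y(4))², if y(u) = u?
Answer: 100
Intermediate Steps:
(-14 + y(4))² = (-14 + 4)² = (-10)² = 100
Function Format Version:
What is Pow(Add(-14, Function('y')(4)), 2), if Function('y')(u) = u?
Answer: 100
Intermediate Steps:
Pow(Add(-14, Function('y')(4)), 2) = Pow(Add(-14, 4), 2) = Pow(-10, 2) = 100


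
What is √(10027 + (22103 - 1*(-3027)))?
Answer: √35157 ≈ 187.50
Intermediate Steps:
√(10027 + (22103 - 1*(-3027))) = √(10027 + (22103 + 3027)) = √(10027 + 25130) = √35157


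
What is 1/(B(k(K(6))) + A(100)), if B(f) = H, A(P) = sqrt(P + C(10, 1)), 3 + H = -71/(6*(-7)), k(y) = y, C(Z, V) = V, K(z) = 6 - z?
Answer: 2310/175139 + 1764*sqrt(101)/175139 ≈ 0.11441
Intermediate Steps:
H = -55/42 (H = -3 - 71/(6*(-7)) = -3 - 71/(-42) = -3 - 71*(-1/42) = -3 + 71/42 = -55/42 ≈ -1.3095)
A(P) = sqrt(1 + P) (A(P) = sqrt(P + 1) = sqrt(1 + P))
B(f) = -55/42
1/(B(k(K(6))) + A(100)) = 1/(-55/42 + sqrt(1 + 100)) = 1/(-55/42 + sqrt(101))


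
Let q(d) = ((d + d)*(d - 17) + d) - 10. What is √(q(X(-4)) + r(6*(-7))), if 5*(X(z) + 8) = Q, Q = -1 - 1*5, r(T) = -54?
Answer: √10222/5 ≈ 20.221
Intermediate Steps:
Q = -6 (Q = -1 - 5 = -6)
X(z) = -46/5 (X(z) = -8 + (⅕)*(-6) = -8 - 6/5 = -46/5)
q(d) = -10 + d + 2*d*(-17 + d) (q(d) = ((2*d)*(-17 + d) + d) - 10 = (2*d*(-17 + d) + d) - 10 = (d + 2*d*(-17 + d)) - 10 = -10 + d + 2*d*(-17 + d))
√(q(X(-4)) + r(6*(-7))) = √((-10 - 33*(-46/5) + 2*(-46/5)²) - 54) = √((-10 + 1518/5 + 2*(2116/25)) - 54) = √((-10 + 1518/5 + 4232/25) - 54) = √(11572/25 - 54) = √(10222/25) = √10222/5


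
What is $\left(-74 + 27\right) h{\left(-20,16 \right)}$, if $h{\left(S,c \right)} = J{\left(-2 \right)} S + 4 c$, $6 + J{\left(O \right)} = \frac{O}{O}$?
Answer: $-7708$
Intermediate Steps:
$J{\left(O \right)} = -5$ ($J{\left(O \right)} = -6 + \frac{O}{O} = -6 + 1 = -5$)
$h{\left(S,c \right)} = - 5 S + 4 c$
$\left(-74 + 27\right) h{\left(-20,16 \right)} = \left(-74 + 27\right) \left(\left(-5\right) \left(-20\right) + 4 \cdot 16\right) = - 47 \left(100 + 64\right) = \left(-47\right) 164 = -7708$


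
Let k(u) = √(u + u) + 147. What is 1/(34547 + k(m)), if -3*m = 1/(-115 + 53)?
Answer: 3226542/111941648147 - √93/111941648147 ≈ 2.8823e-5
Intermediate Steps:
m = 1/186 (m = -1/(3*(-115 + 53)) = -⅓/(-62) = -⅓*(-1/62) = 1/186 ≈ 0.0053763)
k(u) = 147 + √2*√u (k(u) = √(2*u) + 147 = √2*√u + 147 = 147 + √2*√u)
1/(34547 + k(m)) = 1/(34547 + (147 + √2*√(1/186))) = 1/(34547 + (147 + √2*(√186/186))) = 1/(34547 + (147 + √93/93)) = 1/(34694 + √93/93)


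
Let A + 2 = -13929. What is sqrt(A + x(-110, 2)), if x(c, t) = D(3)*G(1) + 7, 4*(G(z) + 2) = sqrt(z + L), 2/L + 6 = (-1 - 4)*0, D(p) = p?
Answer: sqrt(-55720 + sqrt(6))/2 ≈ 118.02*I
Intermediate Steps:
A = -13931 (A = -2 - 13929 = -13931)
L = -1/3 (L = 2/(-6 + (-1 - 4)*0) = 2/(-6 - 5*0) = 2/(-6 + 0) = 2/(-6) = 2*(-1/6) = -1/3 ≈ -0.33333)
G(z) = -2 + sqrt(-1/3 + z)/4 (G(z) = -2 + sqrt(z - 1/3)/4 = -2 + sqrt(-1/3 + z)/4)
x(c, t) = 1 + sqrt(6)/4 (x(c, t) = 3*(-2 + sqrt(-3 + 9*1)/12) + 7 = 3*(-2 + sqrt(-3 + 9)/12) + 7 = 3*(-2 + sqrt(6)/12) + 7 = (-6 + sqrt(6)/4) + 7 = 1 + sqrt(6)/4)
sqrt(A + x(-110, 2)) = sqrt(-13931 + (1 + sqrt(6)/4)) = sqrt(-13930 + sqrt(6)/4)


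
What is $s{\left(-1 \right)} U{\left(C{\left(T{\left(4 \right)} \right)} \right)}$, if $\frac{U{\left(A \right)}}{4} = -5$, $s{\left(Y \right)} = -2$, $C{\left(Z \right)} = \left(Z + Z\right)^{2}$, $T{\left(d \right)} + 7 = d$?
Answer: $40$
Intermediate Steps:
$T{\left(d \right)} = -7 + d$
$C{\left(Z \right)} = 4 Z^{2}$ ($C{\left(Z \right)} = \left(2 Z\right)^{2} = 4 Z^{2}$)
$U{\left(A \right)} = -20$ ($U{\left(A \right)} = 4 \left(-5\right) = -20$)
$s{\left(-1 \right)} U{\left(C{\left(T{\left(4 \right)} \right)} \right)} = \left(-2\right) \left(-20\right) = 40$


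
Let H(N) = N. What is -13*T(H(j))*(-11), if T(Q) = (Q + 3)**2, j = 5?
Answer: 9152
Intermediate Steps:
T(Q) = (3 + Q)**2
-13*T(H(j))*(-11) = -13*(3 + 5)**2*(-11) = -13*8**2*(-11) = -13*64*(-11) = -832*(-11) = 9152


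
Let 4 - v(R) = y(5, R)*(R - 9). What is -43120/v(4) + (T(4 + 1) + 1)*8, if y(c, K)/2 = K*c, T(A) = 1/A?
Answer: -51452/255 ≈ -201.77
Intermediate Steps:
y(c, K) = 2*K*c (y(c, K) = 2*(K*c) = 2*K*c)
v(R) = 4 - 10*R*(-9 + R) (v(R) = 4 - 2*R*5*(R - 9) = 4 - 10*R*(-9 + R))
-43120/v(4) + (T(4 + 1) + 1)*8 = -43120/(4 - 10*4² + 90*4) + (1/(4 + 1) + 1)*8 = -43120/(4 - 10*16 + 360) + (1/5 + 1)*8 = -43120/(4 - 160 + 360) + (⅕ + 1)*8 = -43120/204 + (6/5)*8 = -43120/204 + 48/5 = -440*49/102 + 48/5 = -10780/51 + 48/5 = -51452/255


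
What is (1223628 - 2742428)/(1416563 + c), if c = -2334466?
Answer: 1518800/917903 ≈ 1.6546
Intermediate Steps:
(1223628 - 2742428)/(1416563 + c) = (1223628 - 2742428)/(1416563 - 2334466) = -1518800/(-917903) = -1518800*(-1/917903) = 1518800/917903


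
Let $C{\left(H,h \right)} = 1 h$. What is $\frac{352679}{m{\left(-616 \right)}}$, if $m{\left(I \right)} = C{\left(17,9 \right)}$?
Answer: $\frac{352679}{9} \approx 39187.0$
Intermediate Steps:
$C{\left(H,h \right)} = h$
$m{\left(I \right)} = 9$
$\frac{352679}{m{\left(-616 \right)}} = \frac{352679}{9}$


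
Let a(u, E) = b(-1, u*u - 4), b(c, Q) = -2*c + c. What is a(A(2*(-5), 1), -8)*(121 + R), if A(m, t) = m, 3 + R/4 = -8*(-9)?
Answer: 397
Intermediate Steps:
R = 276 (R = -12 + 4*(-8*(-9)) = -12 + 4*72 = -12 + 288 = 276)
b(c, Q) = -c
a(u, E) = 1 (a(u, E) = -1*(-1) = 1)
a(A(2*(-5), 1), -8)*(121 + R) = 1*(121 + 276) = 1*397 = 397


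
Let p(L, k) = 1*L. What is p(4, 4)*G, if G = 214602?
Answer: 858408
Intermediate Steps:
p(L, k) = L
p(4, 4)*G = 4*214602 = 858408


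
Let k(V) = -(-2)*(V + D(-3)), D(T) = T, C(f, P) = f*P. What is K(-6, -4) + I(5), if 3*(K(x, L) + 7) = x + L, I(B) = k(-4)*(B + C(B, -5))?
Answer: 809/3 ≈ 269.67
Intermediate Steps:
C(f, P) = P*f
k(V) = -6 + 2*V (k(V) = -(-2)*(V - 3) = -(-2)*(-3 + V) = -(6 - 2*V) = -6 + 2*V)
I(B) = 56*B (I(B) = (-6 + 2*(-4))*(B - 5*B) = (-6 - 8)*(-4*B) = -(-56)*B = 56*B)
K(x, L) = -7 + L/3 + x/3 (K(x, L) = -7 + (x + L)/3 = -7 + (L + x)/3 = -7 + (L/3 + x/3) = -7 + L/3 + x/3)
K(-6, -4) + I(5) = (-7 + (1/3)*(-4) + (1/3)*(-6)) + 56*5 = (-7 - 4/3 - 2) + 280 = -31/3 + 280 = 809/3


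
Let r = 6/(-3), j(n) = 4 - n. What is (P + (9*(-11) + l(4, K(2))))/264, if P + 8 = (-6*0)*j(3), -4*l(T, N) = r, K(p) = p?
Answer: -71/176 ≈ -0.40341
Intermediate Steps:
r = -2 (r = 6*(-⅓) = -2)
l(T, N) = ½ (l(T, N) = -¼*(-2) = ½)
P = -8 (P = -8 + (-6*0)*(4 - 1*3) = -8 + 0*(4 - 3) = -8 + 0*1 = -8 + 0 = -8)
(P + (9*(-11) + l(4, K(2))))/264 = (-8 + (9*(-11) + ½))/264 = (-8 + (-99 + ½))/264 = (-8 - 197/2)/264 = (1/264)*(-213/2) = -71/176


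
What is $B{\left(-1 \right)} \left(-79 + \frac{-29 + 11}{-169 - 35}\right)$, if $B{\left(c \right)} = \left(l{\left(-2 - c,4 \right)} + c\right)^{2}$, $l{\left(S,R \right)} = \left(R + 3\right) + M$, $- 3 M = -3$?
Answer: $- \frac{131467}{34} \approx -3866.7$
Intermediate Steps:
$M = 1$ ($M = \left(- \frac{1}{3}\right) \left(-3\right) = 1$)
$l{\left(S,R \right)} = 4 + R$ ($l{\left(S,R \right)} = \left(R + 3\right) + 1 = \left(3 + R\right) + 1 = 4 + R$)
$B{\left(c \right)} = \left(8 + c\right)^{2}$ ($B{\left(c \right)} = \left(\left(4 + 4\right) + c\right)^{2} = \left(8 + c\right)^{2}$)
$B{\left(-1 \right)} \left(-79 + \frac{-29 + 11}{-169 - 35}\right) = \left(8 - 1\right)^{2} \left(-79 + \frac{-29 + 11}{-169 - 35}\right) = 7^{2} \left(-79 - \frac{18}{-204}\right) = 49 \left(-79 - - \frac{3}{34}\right) = 49 \left(-79 + \frac{3}{34}\right) = 49 \left(- \frac{2683}{34}\right) = - \frac{131467}{34}$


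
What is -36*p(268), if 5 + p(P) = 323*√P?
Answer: 180 - 23256*√67 ≈ -1.9018e+5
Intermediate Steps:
p(P) = -5 + 323*√P
-36*p(268) = -36*(-5 + 323*√268) = -36*(-5 + 323*(2*√67)) = -36*(-5 + 646*√67) = 180 - 23256*√67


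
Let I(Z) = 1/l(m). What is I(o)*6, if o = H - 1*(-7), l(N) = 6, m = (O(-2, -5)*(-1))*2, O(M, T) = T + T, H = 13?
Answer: 1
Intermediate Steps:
O(M, T) = 2*T
m = 20 (m = ((2*(-5))*(-1))*2 = -10*(-1)*2 = 10*2 = 20)
o = 20 (o = 13 - 1*(-7) = 13 + 7 = 20)
I(Z) = 1/6
I(o)*6 = (1/6)*6 = 1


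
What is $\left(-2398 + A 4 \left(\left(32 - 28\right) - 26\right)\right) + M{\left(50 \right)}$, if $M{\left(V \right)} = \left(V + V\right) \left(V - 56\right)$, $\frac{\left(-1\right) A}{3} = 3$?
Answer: $-2206$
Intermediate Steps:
$A = -9$ ($A = \left(-3\right) 3 = -9$)
$M{\left(V \right)} = 2 V \left(-56 + V\right)$
$\left(-2398 + A 4 \left(\left(32 - 28\right) - 26\right)\right) + M{\left(50 \right)} = \left(-2398 + \left(-9\right) 4 \left(\left(32 - 28\right) - 26\right)\right) + 2 \cdot 50 \left(-56 + 50\right) = \left(-2398 - 36 \left(4 - 26\right)\right) + 2 \cdot 50 \left(-6\right) = \left(-2398 - -792\right) - 600 = \left(-2398 + 792\right) - 600 = -1606 - 600 = -2206$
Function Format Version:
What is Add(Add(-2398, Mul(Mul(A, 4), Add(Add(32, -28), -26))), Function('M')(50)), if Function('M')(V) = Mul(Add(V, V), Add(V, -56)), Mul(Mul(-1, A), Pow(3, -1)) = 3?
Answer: -2206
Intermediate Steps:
A = -9 (A = Mul(-3, 3) = -9)
Function('M')(V) = Mul(2, V, Add(-56, V)) (Function('M')(V) = Mul(Mul(2, V), Add(-56, V)) = Mul(2, V, Add(-56, V)))
Add(Add(-2398, Mul(Mul(A, 4), Add(Add(32, -28), -26))), Function('M')(50)) = Add(Add(-2398, Mul(Mul(-9, 4), Add(Add(32, -28), -26))), Mul(2, 50, Add(-56, 50))) = Add(Add(-2398, Mul(-36, Add(4, -26))), Mul(2, 50, -6)) = Add(Add(-2398, Mul(-36, -22)), -600) = Add(Add(-2398, 792), -600) = Add(-1606, -600) = -2206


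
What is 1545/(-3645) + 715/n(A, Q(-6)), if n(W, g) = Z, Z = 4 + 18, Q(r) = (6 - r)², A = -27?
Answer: 15589/486 ≈ 32.076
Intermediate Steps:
Z = 22
n(W, g) = 22
1545/(-3645) + 715/n(A, Q(-6)) = 1545/(-3645) + 715/22 = 1545*(-1/3645) + 715*(1/22) = -103/243 + 65/2 = 15589/486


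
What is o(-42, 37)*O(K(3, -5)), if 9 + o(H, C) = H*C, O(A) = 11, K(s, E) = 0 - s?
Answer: -17193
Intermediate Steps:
K(s, E) = -s
o(H, C) = -9 + C*H (o(H, C) = -9 + H*C = -9 + C*H)
o(-42, 37)*O(K(3, -5)) = (-9 + 37*(-42))*11 = (-9 - 1554)*11 = -1563*11 = -17193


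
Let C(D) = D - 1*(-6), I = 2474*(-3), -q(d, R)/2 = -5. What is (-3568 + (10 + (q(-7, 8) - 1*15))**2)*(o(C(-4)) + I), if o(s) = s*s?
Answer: 26281974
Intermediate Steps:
q(d, R) = 10 (q(d, R) = -2*(-5) = 10)
I = -7422
C(D) = 6 + D (C(D) = D + 6 = 6 + D)
o(s) = s**2
(-3568 + (10 + (q(-7, 8) - 1*15))**2)*(o(C(-4)) + I) = (-3568 + (10 + (10 - 1*15))**2)*((6 - 4)**2 - 7422) = (-3568 + (10 + (10 - 15))**2)*(2**2 - 7422) = (-3568 + (10 - 5)**2)*(4 - 7422) = (-3568 + 5**2)*(-7418) = (-3568 + 25)*(-7418) = -3543*(-7418) = 26281974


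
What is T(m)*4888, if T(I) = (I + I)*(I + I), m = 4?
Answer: 312832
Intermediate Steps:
T(I) = 4*I² (T(I) = (2*I)*(2*I) = 4*I²)
T(m)*4888 = (4*4²)*4888 = (4*16)*4888 = 64*4888 = 312832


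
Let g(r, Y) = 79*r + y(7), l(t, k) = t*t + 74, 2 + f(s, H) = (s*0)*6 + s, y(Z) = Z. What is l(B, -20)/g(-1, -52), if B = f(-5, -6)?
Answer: -41/24 ≈ -1.7083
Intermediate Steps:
f(s, H) = -2 + s (f(s, H) = -2 + ((s*0)*6 + s) = -2 + (0*6 + s) = -2 + (0 + s) = -2 + s)
B = -7 (B = -2 - 5 = -7)
l(t, k) = 74 + t² (l(t, k) = t² + 74 = 74 + t²)
g(r, Y) = 7 + 79*r (g(r, Y) = 79*r + 7 = 7 + 79*r)
l(B, -20)/g(-1, -52) = (74 + (-7)²)/(7 + 79*(-1)) = (74 + 49)/(7 - 79) = 123/(-72) = 123*(-1/72) = -41/24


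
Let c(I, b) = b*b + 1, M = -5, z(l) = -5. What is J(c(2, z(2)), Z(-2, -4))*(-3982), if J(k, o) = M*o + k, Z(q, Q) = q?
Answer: -143352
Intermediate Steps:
c(I, b) = 1 + b**2 (c(I, b) = b**2 + 1 = 1 + b**2)
J(k, o) = k - 5*o (J(k, o) = -5*o + k = k - 5*o)
J(c(2, z(2)), Z(-2, -4))*(-3982) = ((1 + (-5)**2) - 5*(-2))*(-3982) = ((1 + 25) + 10)*(-3982) = (26 + 10)*(-3982) = 36*(-3982) = -143352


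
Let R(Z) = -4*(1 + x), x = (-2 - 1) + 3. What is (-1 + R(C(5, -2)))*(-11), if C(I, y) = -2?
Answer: 55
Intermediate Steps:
x = 0 (x = -3 + 3 = 0)
R(Z) = -4 (R(Z) = -4*(1 + 0) = -4*1 = -4)
(-1 + R(C(5, -2)))*(-11) = (-1 - 4)*(-11) = -5*(-11) = 55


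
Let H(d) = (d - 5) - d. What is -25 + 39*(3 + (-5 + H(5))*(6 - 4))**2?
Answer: 11246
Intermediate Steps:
H(d) = -5 (H(d) = (-5 + d) - d = -5)
-25 + 39*(3 + (-5 + H(5))*(6 - 4))**2 = -25 + 39*(3 + (-5 - 5)*(6 - 4))**2 = -25 + 39*(3 - 10*2)**2 = -25 + 39*(3 - 20)**2 = -25 + 39*(-17)**2 = -25 + 39*289 = -25 + 11271 = 11246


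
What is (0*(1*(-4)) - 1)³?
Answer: -1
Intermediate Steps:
(0*(1*(-4)) - 1)³ = (0*(-4) - 1)³ = (0 - 1)³ = (-1)³ = -1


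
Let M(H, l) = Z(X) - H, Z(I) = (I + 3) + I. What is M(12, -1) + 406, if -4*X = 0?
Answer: 397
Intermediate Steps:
X = 0 (X = -¼*0 = 0)
Z(I) = 3 + 2*I (Z(I) = (3 + I) + I = 3 + 2*I)
M(H, l) = 3 - H (M(H, l) = (3 + 2*0) - H = (3 + 0) - H = 3 - H)
M(12, -1) + 406 = (3 - 1*12) + 406 = (3 - 12) + 406 = -9 + 406 = 397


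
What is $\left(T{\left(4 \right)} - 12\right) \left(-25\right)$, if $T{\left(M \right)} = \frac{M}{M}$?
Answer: $275$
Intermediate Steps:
$T{\left(M \right)} = 1$
$\left(T{\left(4 \right)} - 12\right) \left(-25\right) = \left(1 - 12\right) \left(-25\right) = \left(-11\right) \left(-25\right) = 275$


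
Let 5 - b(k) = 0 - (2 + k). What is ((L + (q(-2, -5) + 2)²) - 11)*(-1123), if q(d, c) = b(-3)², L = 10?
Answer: -362729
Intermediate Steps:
b(k) = 7 + k (b(k) = 5 - (0 - (2 + k)) = 5 - (0 + (-2 - k)) = 5 - (-2 - k) = 5 + (2 + k) = 7 + k)
q(d, c) = 16 (q(d, c) = (7 - 3)² = 4² = 16)
((L + (q(-2, -5) + 2)²) - 11)*(-1123) = ((10 + (16 + 2)²) - 11)*(-1123) = ((10 + 18²) - 11)*(-1123) = ((10 + 324) - 11)*(-1123) = (334 - 11)*(-1123) = 323*(-1123) = -362729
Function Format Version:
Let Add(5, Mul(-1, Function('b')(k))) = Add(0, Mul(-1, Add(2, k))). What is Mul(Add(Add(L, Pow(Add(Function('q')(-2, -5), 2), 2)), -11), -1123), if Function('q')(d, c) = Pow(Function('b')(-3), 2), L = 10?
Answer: -362729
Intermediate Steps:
Function('b')(k) = Add(7, k) (Function('b')(k) = Add(5, Mul(-1, Add(0, Mul(-1, Add(2, k))))) = Add(5, Mul(-1, Add(0, Add(-2, Mul(-1, k))))) = Add(5, Mul(-1, Add(-2, Mul(-1, k)))) = Add(5, Add(2, k)) = Add(7, k))
Function('q')(d, c) = 16 (Function('q')(d, c) = Pow(Add(7, -3), 2) = Pow(4, 2) = 16)
Mul(Add(Add(L, Pow(Add(Function('q')(-2, -5), 2), 2)), -11), -1123) = Mul(Add(Add(10, Pow(Add(16, 2), 2)), -11), -1123) = Mul(Add(Add(10, Pow(18, 2)), -11), -1123) = Mul(Add(Add(10, 324), -11), -1123) = Mul(Add(334, -11), -1123) = Mul(323, -1123) = -362729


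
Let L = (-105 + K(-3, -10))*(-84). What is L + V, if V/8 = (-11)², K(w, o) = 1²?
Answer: 9704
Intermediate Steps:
K(w, o) = 1
L = 8736 (L = (-105 + 1)*(-84) = -104*(-84) = 8736)
V = 968 (V = 8*(-11)² = 8*121 = 968)
L + V = 8736 + 968 = 9704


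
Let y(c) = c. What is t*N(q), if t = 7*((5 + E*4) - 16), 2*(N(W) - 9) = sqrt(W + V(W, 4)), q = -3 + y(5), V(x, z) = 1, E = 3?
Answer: 63 + 7*sqrt(3)/2 ≈ 69.062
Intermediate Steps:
q = 2 (q = -3 + 5 = 2)
N(W) = 9 + sqrt(1 + W)/2 (N(W) = 9 + sqrt(W + 1)/2 = 9 + sqrt(1 + W)/2)
t = 7 (t = 7*((5 + 3*4) - 16) = 7*((5 + 12) - 16) = 7*(17 - 16) = 7*1 = 7)
t*N(q) = 7*(9 + sqrt(1 + 2)/2) = 7*(9 + sqrt(3)/2) = 63 + 7*sqrt(3)/2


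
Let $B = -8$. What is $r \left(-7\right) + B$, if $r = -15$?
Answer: $97$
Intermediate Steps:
$r \left(-7\right) + B = \left(-15\right) \left(-7\right) - 8 = 105 - 8 = 97$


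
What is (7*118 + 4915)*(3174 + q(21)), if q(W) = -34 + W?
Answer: 18147301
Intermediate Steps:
(7*118 + 4915)*(3174 + q(21)) = (7*118 + 4915)*(3174 + (-34 + 21)) = (826 + 4915)*(3174 - 13) = 5741*3161 = 18147301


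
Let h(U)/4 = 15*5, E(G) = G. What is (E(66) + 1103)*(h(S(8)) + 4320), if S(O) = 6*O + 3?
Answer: 5400780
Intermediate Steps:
S(O) = 3 + 6*O
h(U) = 300 (h(U) = 4*(15*5) = 4*75 = 300)
(E(66) + 1103)*(h(S(8)) + 4320) = (66 + 1103)*(300 + 4320) = 1169*4620 = 5400780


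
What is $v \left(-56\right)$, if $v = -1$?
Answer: $56$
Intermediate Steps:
$v \left(-56\right) = \left(-1\right) \left(-56\right) = 56$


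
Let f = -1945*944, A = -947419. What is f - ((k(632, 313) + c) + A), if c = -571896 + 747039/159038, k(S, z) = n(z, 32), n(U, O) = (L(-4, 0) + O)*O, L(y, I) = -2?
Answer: -50531095589/159038 ≈ -3.1773e+5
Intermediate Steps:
f = -1836080
n(U, O) = O*(-2 + O) (n(U, O) = (-2 + O)*O = O*(-2 + O))
k(S, z) = 960 (k(S, z) = 32*(-2 + 32) = 32*30 = 960)
c = -90952449009/159038 (c = -571896 + 747039*(1/159038) = -571896 + 747039/159038 = -90952449009/159038 ≈ -5.7189e+5)
f - ((k(632, 313) + c) + A) = -1836080 - ((960 - 90952449009/159038) - 947419) = -1836080 - (-90799772529/159038 - 947419) = -1836080 - 1*(-241475395451/159038) = -1836080 + 241475395451/159038 = -50531095589/159038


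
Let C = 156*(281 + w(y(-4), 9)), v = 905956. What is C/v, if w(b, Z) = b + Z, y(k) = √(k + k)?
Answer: 11310/226489 + 78*I*√2/226489 ≈ 0.049936 + 0.00048704*I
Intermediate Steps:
y(k) = √2*√k (y(k) = √(2*k) = √2*√k)
w(b, Z) = Z + b
C = 45240 + 312*I*√2 (C = 156*(281 + (9 + √2*√(-4))) = 156*(281 + (9 + √2*(2*I))) = 156*(281 + (9 + 2*I*√2)) = 156*(290 + 2*I*√2) = 45240 + 312*I*√2 ≈ 45240.0 + 441.23*I)
C/v = (45240 + 312*I*√2)/905956 = (45240 + 312*I*√2)*(1/905956) = 11310/226489 + 78*I*√2/226489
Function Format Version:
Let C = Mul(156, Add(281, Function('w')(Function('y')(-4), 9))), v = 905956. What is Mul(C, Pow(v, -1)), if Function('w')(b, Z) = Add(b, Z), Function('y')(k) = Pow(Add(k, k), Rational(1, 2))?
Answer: Add(Rational(11310, 226489), Mul(Rational(78, 226489), I, Pow(2, Rational(1, 2)))) ≈ Add(0.049936, Mul(0.00048704, I))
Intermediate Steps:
Function('y')(k) = Mul(Pow(2, Rational(1, 2)), Pow(k, Rational(1, 2))) (Function('y')(k) = Pow(Mul(2, k), Rational(1, 2)) = Mul(Pow(2, Rational(1, 2)), Pow(k, Rational(1, 2))))
Function('w')(b, Z) = Add(Z, b)
C = Add(45240, Mul(312, I, Pow(2, Rational(1, 2)))) (C = Mul(156, Add(281, Add(9, Mul(Pow(2, Rational(1, 2)), Pow(-4, Rational(1, 2)))))) = Mul(156, Add(281, Add(9, Mul(Pow(2, Rational(1, 2)), Mul(2, I))))) = Mul(156, Add(281, Add(9, Mul(2, I, Pow(2, Rational(1, 2)))))) = Mul(156, Add(290, Mul(2, I, Pow(2, Rational(1, 2))))) = Add(45240, Mul(312, I, Pow(2, Rational(1, 2)))) ≈ Add(45240., Mul(441.23, I)))
Mul(C, Pow(v, -1)) = Mul(Add(45240, Mul(312, I, Pow(2, Rational(1, 2)))), Pow(905956, -1)) = Mul(Add(45240, Mul(312, I, Pow(2, Rational(1, 2)))), Rational(1, 905956)) = Add(Rational(11310, 226489), Mul(Rational(78, 226489), I, Pow(2, Rational(1, 2))))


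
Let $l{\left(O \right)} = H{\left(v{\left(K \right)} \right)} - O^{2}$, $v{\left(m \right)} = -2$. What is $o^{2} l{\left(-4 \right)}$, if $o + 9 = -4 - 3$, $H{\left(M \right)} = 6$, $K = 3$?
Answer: $-2560$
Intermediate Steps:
$o = -16$ ($o = -9 - 7 = -16$)
$l{\left(O \right)} = 6 - O^{2}$
$o^{2} l{\left(-4 \right)} = \left(-16\right)^{2} \left(6 - \left(-4\right)^{2}\right) = 256 \left(6 - 16\right) = 256 \left(-10\right) = -2560$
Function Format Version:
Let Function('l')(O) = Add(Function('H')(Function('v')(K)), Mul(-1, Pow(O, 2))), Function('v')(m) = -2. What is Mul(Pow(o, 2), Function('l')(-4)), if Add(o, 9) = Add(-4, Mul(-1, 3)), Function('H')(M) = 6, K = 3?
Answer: -2560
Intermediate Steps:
o = -16 (o = Add(-9, Add(-4, Mul(-1, 3))) = Add(-9, Add(-4, -3)) = Add(-9, -7) = -16)
Function('l')(O) = Add(6, Mul(-1, Pow(O, 2)))
Mul(Pow(o, 2), Function('l')(-4)) = Mul(Pow(-16, 2), Add(6, Mul(-1, Pow(-4, 2)))) = Mul(256, Add(6, Mul(-1, 16))) = Mul(256, Add(6, -16)) = Mul(256, -10) = -2560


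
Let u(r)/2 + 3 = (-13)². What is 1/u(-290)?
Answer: 1/332 ≈ 0.0030120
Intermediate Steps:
u(r) = 332 (u(r) = -6 + 2*(-13)² = -6 + 2*169 = -6 + 338 = 332)
1/u(-290) = 1/332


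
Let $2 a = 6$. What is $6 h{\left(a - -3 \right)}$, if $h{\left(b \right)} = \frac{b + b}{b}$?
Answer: $12$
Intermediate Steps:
$a = 3$ ($a = \frac{1}{2} \cdot 6 = 3$)
$h{\left(b \right)} = 2$ ($h{\left(b \right)} = \frac{2 b}{b} = 2$)
$6 h{\left(a - -3 \right)} = 6 \cdot 2 = 12$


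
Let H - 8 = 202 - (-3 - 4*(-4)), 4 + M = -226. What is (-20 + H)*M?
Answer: -40710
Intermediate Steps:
M = -230 (M = -4 - 226 = -230)
H = 197 (H = 8 + (202 - (-3 - 4*(-4))) = 8 + (202 - (-3 + 16)) = 8 + (202 - 1*13) = 8 + (202 - 13) = 8 + 189 = 197)
(-20 + H)*M = (-20 + 197)*(-230) = 177*(-230) = -40710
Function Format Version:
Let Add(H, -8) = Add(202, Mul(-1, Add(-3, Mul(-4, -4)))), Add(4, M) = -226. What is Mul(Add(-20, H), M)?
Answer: -40710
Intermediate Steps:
M = -230 (M = Add(-4, -226) = -230)
H = 197 (H = Add(8, Add(202, Mul(-1, Add(-3, Mul(-4, -4))))) = Add(8, Add(202, Mul(-1, Add(-3, 16)))) = Add(8, Add(202, Mul(-1, 13))) = Add(8, Add(202, -13)) = Add(8, 189) = 197)
Mul(Add(-20, H), M) = Mul(Add(-20, 197), -230) = Mul(177, -230) = -40710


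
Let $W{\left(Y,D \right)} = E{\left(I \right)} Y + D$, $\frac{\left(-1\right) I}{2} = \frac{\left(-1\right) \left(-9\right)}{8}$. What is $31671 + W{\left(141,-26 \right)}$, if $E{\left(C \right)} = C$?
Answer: $\frac{125311}{4} \approx 31328.0$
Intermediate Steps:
$I = - \frac{9}{4}$ ($I = - 2 \frac{\left(-1\right) \left(-9\right)}{8} = - 2 \cdot 9 \cdot \frac{1}{8} = \left(-2\right) \frac{9}{8} = - \frac{9}{4} \approx -2.25$)
$W{\left(Y,D \right)} = D - \frac{9 Y}{4}$ ($W{\left(Y,D \right)} = - \frac{9 Y}{4} + D = D - \frac{9 Y}{4}$)
$31671 + W{\left(141,-26 \right)} = 31671 - \frac{1373}{4} = \frac{125311}{4}$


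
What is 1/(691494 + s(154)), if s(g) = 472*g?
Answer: 1/764182 ≈ 1.3086e-6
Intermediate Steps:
1/(691494 + s(154)) = 1/(691494 + 472*154) = 1/(691494 + 72688) = 1/764182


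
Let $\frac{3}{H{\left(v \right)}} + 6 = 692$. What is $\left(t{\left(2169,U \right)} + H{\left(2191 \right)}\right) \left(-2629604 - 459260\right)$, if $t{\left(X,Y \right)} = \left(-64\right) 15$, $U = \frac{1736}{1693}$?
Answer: $\frac{1017096504624}{343} \approx 2.9653 \cdot 10^{9}$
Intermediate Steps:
$U = \frac{1736}{1693}$ ($U = 1736 \cdot \frac{1}{1693} = \frac{1736}{1693} \approx 1.0254$)
$t{\left(X,Y \right)} = -960$
$H{\left(v \right)} = \frac{3}{686}$ ($H{\left(v \right)} = \frac{3}{-6 + 692} = \frac{3}{686}$)
$\left(t{\left(2169,U \right)} + H{\left(2191 \right)}\right) \left(-2629604 - 459260\right) = \left(-960 + \frac{3}{686}\right) \left(-2629604 - 459260\right) = \left(- \frac{658557}{686}\right) \left(-3088864\right) = \frac{1017096504624}{343}$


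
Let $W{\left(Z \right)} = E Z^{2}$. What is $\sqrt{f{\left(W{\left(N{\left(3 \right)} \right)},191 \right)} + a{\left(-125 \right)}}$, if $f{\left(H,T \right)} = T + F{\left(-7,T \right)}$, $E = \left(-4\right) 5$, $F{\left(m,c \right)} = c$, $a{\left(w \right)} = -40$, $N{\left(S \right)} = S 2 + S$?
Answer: $3 \sqrt{38} \approx 18.493$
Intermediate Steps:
$N{\left(S \right)} = 3 S$ ($N{\left(S \right)} = 2 S + S = 3 S$)
$E = -20$
$W{\left(Z \right)} = - 20 Z^{2}$
$f{\left(H,T \right)} = 2 T$ ($f{\left(H,T \right)} = T + T = 2 T$)
$\sqrt{f{\left(W{\left(N{\left(3 \right)} \right)},191 \right)} + a{\left(-125 \right)}} = \sqrt{2 \cdot 191 - 40} = \sqrt{382 - 40} = \sqrt{342} = 3 \sqrt{38}$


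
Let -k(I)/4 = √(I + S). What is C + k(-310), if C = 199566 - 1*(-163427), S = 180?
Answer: 362993 - 4*I*√130 ≈ 3.6299e+5 - 45.607*I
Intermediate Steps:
k(I) = -4*√(180 + I) (k(I) = -4*√(I + 180) = -4*√(180 + I))
C = 362993 (C = 199566 + 163427 = 362993)
C + k(-310) = 362993 - 4*√(180 - 310) = 362993 - 4*I*√130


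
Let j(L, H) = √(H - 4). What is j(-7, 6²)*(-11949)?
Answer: -47796*√2 ≈ -67594.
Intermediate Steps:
j(L, H) = √(-4 + H)
j(-7, 6²)*(-11949) = √(-4 + 6²)*(-11949) = √(-4 + 36)*(-11949) = √32*(-11949) = (4*√2)*(-11949) = -47796*√2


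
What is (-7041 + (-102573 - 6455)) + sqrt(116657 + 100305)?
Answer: -116069 + sqrt(216962) ≈ -1.1560e+5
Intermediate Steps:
(-7041 + (-102573 - 6455)) + sqrt(116657 + 100305) = (-7041 - 109028) + sqrt(216962) = -116069 + sqrt(216962)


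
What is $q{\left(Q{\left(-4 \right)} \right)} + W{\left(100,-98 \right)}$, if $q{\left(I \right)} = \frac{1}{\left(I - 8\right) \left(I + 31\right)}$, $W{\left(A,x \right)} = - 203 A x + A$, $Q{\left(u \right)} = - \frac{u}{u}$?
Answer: $\frac{537164999}{270} \approx 1.9895 \cdot 10^{6}$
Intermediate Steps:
$Q{\left(u \right)} = -1$ ($Q{\left(u \right)} = \left(-1\right) 1 = -1$)
$W{\left(A,x \right)} = A - 203 A x$ ($W{\left(A,x \right)} = - 203 A x + A = A - 203 A x$)
$q{\left(I \right)} = \frac{1}{\left(-8 + I\right) \left(31 + I\right)}$
$q{\left(Q{\left(-4 \right)} \right)} + W{\left(100,-98 \right)} = \frac{1}{-248 + \left(-1\right)^{2} + 23 \left(-1\right)} + 100 \left(1 - -19894\right) = \frac{1}{-248 + 1 - 23} + 100 \left(1 + 19894\right) = \frac{1}{-270} + 100 \cdot 19895 = - \frac{1}{270} + 1989500 = \frac{537164999}{270}$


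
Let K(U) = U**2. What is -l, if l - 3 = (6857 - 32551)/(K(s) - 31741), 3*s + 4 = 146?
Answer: -1027761/265505 ≈ -3.8710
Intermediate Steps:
s = 142/3 (s = -4/3 + (1/3)*146 = -4/3 + 146/3 = 142/3 ≈ 47.333)
l = 1027761/265505 (l = 3 + (6857 - 32551)/((142/3)**2 - 31741) = 3 - 25694/(20164/9 - 31741) = 3 - 25694/(-265505/9) = 3 - 25694*(-9/265505) = 3 + 231246/265505 = 1027761/265505 ≈ 3.8710)
-l = -1*1027761/265505 = -1027761/265505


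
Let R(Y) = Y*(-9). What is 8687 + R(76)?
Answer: 8003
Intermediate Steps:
R(Y) = -9*Y
8687 + R(76) = 8687 - 9*76 = 8687 - 684 = 8003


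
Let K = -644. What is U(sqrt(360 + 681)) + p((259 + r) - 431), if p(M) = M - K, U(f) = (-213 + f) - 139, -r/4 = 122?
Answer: -368 + sqrt(1041) ≈ -335.74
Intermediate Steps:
r = -488 (r = -4*122 = -488)
U(f) = -352 + f
p(M) = 644 + M (p(M) = M - 1*(-644) = M + 644 = 644 + M)
U(sqrt(360 + 681)) + p((259 + r) - 431) = (-352 + sqrt(360 + 681)) + (644 + ((259 - 488) - 431)) = (-352 + sqrt(1041)) + (644 + (-229 - 431)) = (-352 + sqrt(1041)) + (644 - 660) = (-352 + sqrt(1041)) - 16 = -368 + sqrt(1041)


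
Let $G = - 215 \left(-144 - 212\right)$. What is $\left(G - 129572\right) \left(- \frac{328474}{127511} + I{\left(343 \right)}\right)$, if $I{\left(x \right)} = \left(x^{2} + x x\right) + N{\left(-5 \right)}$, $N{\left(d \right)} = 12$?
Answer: $- \frac{1591187238725952}{127511} \approx -1.2479 \cdot 10^{10}$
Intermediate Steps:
$G = 76540$ ($G = \left(-215\right) \left(-356\right) = 76540$)
$I{\left(x \right)} = 12 + 2 x^{2}$ ($I{\left(x \right)} = \left(x^{2} + x x\right) + 12 = \left(x^{2} + x^{2}\right) + 12 = 2 x^{2} + 12 = 12 + 2 x^{2}$)
$\left(G - 129572\right) \left(- \frac{328474}{127511} + I{\left(343 \right)}\right) = \left(76540 - 129572\right) \left(- \frac{328474}{127511} + \left(12 + 2 \cdot 343^{2}\right)\right) = - 53032 \left(\left(-328474\right) \frac{1}{127511} + \left(12 + 2 \cdot 117649\right)\right) = - 53032 \left(- \frac{328474}{127511} + \left(12 + 235298\right)\right) = - 53032 \left(- \frac{328474}{127511} + 235310\right) = \left(-53032\right) \frac{30004284936}{127511} = - \frac{1591187238725952}{127511}$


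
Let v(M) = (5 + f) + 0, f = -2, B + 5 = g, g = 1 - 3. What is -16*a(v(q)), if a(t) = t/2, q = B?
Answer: -24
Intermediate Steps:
g = -2
B = -7 (B = -5 - 2 = -7)
q = -7
v(M) = 3 (v(M) = (5 - 2) + 0 = 3 + 0 = 3)
a(t) = t/2 (a(t) = t*(1/2) = t/2)
-16*a(v(q)) = -8*3 = -16*3/2 = -24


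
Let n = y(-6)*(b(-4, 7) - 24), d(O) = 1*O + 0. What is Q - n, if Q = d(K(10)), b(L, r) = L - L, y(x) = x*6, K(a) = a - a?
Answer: -864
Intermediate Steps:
K(a) = 0
y(x) = 6*x
b(L, r) = 0
d(O) = O (d(O) = O + 0 = O)
Q = 0
n = 864 (n = (6*(-6))*(0 - 24) = -36*(-24) = 864)
Q - n = 0 - 1*864 = 0 - 864 = -864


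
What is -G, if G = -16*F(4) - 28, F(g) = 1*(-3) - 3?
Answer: -68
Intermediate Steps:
F(g) = -6 (F(g) = -3 - 3 = -6)
G = 68 (G = -16*(-6) - 28 = 96 - 28 = 68)
-G = -1*68 = -68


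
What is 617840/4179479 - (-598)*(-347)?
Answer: -867266351534/4179479 ≈ -2.0751e+5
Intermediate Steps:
617840/4179479 - (-598)*(-347) = 617840*(1/4179479) - 1*207506 = 617840/4179479 - 207506 = -867266351534/4179479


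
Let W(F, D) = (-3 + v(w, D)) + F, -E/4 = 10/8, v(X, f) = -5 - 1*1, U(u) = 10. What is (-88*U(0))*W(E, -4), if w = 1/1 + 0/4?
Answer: 12320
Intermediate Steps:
w = 1 (w = 1*1 + 0*(¼) = 1 + 0 = 1)
v(X, f) = -6 (v(X, f) = -5 - 1 = -6)
E = -5 (E = -40/8 = -4*5/4 = -5)
W(F, D) = -9 + F (W(F, D) = (-3 - 6) + F = -9 + F)
(-88*U(0))*W(E, -4) = (-88*10)*(-9 - 5) = -880*(-14) = 12320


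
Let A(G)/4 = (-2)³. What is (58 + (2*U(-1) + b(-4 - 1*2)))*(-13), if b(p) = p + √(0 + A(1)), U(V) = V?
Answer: -650 - 52*I*√2 ≈ -650.0 - 73.539*I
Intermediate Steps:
A(G) = -32 (A(G) = 4*(-2)³ = 4*(-8) = -32)
b(p) = p + 4*I*√2 (b(p) = p + √(0 - 32) = p + √(-32) = p + 4*I*√2)
(58 + (2*U(-1) + b(-4 - 1*2)))*(-13) = (58 + (2*(-1) + ((-4 - 1*2) + 4*I*√2)))*(-13) = (58 + (-2 + ((-4 - 2) + 4*I*√2)))*(-13) = (58 + (-2 + (-6 + 4*I*√2)))*(-13) = (58 + (-8 + 4*I*√2))*(-13) = (50 + 4*I*√2)*(-13) = -650 - 52*I*√2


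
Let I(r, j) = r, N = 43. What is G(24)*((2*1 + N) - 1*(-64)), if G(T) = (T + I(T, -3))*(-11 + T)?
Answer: 68016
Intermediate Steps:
G(T) = 2*T*(-11 + T) (G(T) = (T + T)*(-11 + T) = (2*T)*(-11 + T) = 2*T*(-11 + T))
G(24)*((2*1 + N) - 1*(-64)) = (2*24*(-11 + 24))*((2*1 + 43) - 1*(-64)) = (2*24*13)*((2 + 43) + 64) = 624*(45 + 64) = 624*109 = 68016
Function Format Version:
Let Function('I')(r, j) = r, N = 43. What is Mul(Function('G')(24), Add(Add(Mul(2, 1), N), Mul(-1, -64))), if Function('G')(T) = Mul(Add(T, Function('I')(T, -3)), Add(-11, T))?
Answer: 68016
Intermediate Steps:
Function('G')(T) = Mul(2, T, Add(-11, T)) (Function('G')(T) = Mul(Add(T, T), Add(-11, T)) = Mul(Mul(2, T), Add(-11, T)) = Mul(2, T, Add(-11, T)))
Mul(Function('G')(24), Add(Add(Mul(2, 1), N), Mul(-1, -64))) = Mul(Mul(2, 24, Add(-11, 24)), Add(Add(Mul(2, 1), 43), Mul(-1, -64))) = Mul(Mul(2, 24, 13), Add(Add(2, 43), 64)) = Mul(624, Add(45, 64)) = Mul(624, 109) = 68016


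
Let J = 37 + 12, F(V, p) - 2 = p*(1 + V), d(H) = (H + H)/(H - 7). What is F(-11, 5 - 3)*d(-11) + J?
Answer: 27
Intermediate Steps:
d(H) = 2*H/(-7 + H) (d(H) = (2*H)/(-7 + H) = 2*H/(-7 + H))
F(V, p) = 2 + p*(1 + V)
J = 49
F(-11, 5 - 3)*d(-11) + J = (2 + (5 - 3) - 11*(5 - 3))*(2*(-11)/(-7 - 11)) + 49 = (2 + 2 - 11*2)*(2*(-11)/(-18)) + 49 = (2 + 2 - 22)*(2*(-11)*(-1/18)) + 49 = -18*11/9 + 49 = -22 + 49 = 27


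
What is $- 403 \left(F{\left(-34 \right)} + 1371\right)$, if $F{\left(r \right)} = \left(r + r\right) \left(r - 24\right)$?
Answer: $-2141945$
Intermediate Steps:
$F{\left(r \right)} = 2 r \left(-24 + r\right)$
$- 403 \left(F{\left(-34 \right)} + 1371\right) = - 403 \left(2 \left(-34\right) \left(-24 - 34\right) + 1371\right) = - 403 \left(2 \left(-34\right) \left(-58\right) + 1371\right) = - 403 \left(3944 + 1371\right) = \left(-403\right) 5315 = -2141945$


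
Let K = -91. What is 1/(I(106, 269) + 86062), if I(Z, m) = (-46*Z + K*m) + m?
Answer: 1/56976 ≈ 1.7551e-5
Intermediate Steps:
I(Z, m) = -90*m - 46*Z (I(Z, m) = (-46*Z - 91*m) + m = (-91*m - 46*Z) + m = -90*m - 46*Z)
1/(I(106, 269) + 86062) = 1/((-90*269 - 46*106) + 86062) = 1/((-24210 - 4876) + 86062) = 1/(-29086 + 86062) = 1/56976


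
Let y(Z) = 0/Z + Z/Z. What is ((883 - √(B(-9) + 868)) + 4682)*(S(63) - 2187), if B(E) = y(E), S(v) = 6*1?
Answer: -12137265 + 2181*√869 ≈ -1.2073e+7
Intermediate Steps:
S(v) = 6
y(Z) = 1 (y(Z) = 0 + 1 = 1)
B(E) = 1
((883 - √(B(-9) + 868)) + 4682)*(S(63) - 2187) = ((883 - √(1 + 868)) + 4682)*(6 - 2187) = ((883 - √869) + 4682)*(-2181) = (5565 - √869)*(-2181) = -12137265 + 2181*√869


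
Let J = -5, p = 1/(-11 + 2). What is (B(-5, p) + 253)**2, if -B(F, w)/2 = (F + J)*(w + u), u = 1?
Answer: 5938969/81 ≈ 73321.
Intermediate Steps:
p = -1/9 (p = 1/(-9) = -1/9 ≈ -0.11111)
B(F, w) = -2*(1 + w)*(-5 + F) (B(F, w) = -2*(F - 5)*(w + 1) = -2*(-5 + F)*(1 + w) = -2*(1 + w)*(-5 + F))
(B(-5, p) + 253)**2 = ((10 - 2*(-5) + 10*(-1/9) - 2*(-5)*(-1/9)) + 253)**2 = ((10 + 10 - 10/9 - 10/9) + 253)**2 = (160/9 + 253)**2 = (2437/9)**2 = 5938969/81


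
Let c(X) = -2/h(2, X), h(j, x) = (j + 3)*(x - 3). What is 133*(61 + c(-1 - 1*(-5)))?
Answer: 40299/5 ≈ 8059.8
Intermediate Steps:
h(j, x) = (-3 + x)*(3 + j) (h(j, x) = (3 + j)*(-3 + x) = (-3 + x)*(3 + j))
c(X) = -2/(-15 + 5*X) (c(X) = -2/(-9 - 3*2 + 3*X + 2*X) = -2/(-9 - 6 + 3*X + 2*X) = -2/(-15 + 5*X))
133*(61 + c(-1 - 1*(-5))) = 133*(61 - 2/(-15 + 5*(-1 - 1*(-5)))) = 133*(61 - 2/(-15 + 5*(-1 + 5))) = 133*(61 - 2/(-15 + 5*4)) = 133*(61 - 2/(-15 + 20)) = 133*(61 - 2/5) = 133*(303/5) = 40299/5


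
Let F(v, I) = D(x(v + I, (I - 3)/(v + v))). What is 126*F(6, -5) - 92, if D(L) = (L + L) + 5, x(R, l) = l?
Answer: 370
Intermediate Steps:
D(L) = 5 + 2*L (D(L) = 2*L + 5 = 5 + 2*L)
F(v, I) = 5 + (-3 + I)/v (F(v, I) = 5 + 2*((I - 3)/(v + v)) = 5 + 2*((-3 + I)/((2*v))) = 5 + 2*((-3 + I)*(1/(2*v))) = 5 + 2*((-3 + I)/(2*v)) = 5 + (-3 + I)/v)
126*F(6, -5) - 92 = 126*((-3 - 5 + 5*6)/6) - 92 = 126*((-3 - 5 + 30)/6) - 92 = 126*((⅙)*22) - 92 = 126*(11/3) - 92 = 462 - 92 = 370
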